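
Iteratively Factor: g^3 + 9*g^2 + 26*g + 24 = (g + 2)*(g^2 + 7*g + 12) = (g + 2)*(g + 4)*(g + 3)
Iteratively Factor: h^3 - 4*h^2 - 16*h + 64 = (h - 4)*(h^2 - 16) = (h - 4)*(h + 4)*(h - 4)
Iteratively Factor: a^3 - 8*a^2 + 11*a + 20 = (a - 4)*(a^2 - 4*a - 5) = (a - 4)*(a + 1)*(a - 5)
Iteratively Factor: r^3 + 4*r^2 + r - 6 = (r - 1)*(r^2 + 5*r + 6) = (r - 1)*(r + 3)*(r + 2)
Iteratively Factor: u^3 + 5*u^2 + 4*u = (u + 1)*(u^2 + 4*u) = u*(u + 1)*(u + 4)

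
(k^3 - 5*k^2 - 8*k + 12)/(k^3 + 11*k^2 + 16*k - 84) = (k^3 - 5*k^2 - 8*k + 12)/(k^3 + 11*k^2 + 16*k - 84)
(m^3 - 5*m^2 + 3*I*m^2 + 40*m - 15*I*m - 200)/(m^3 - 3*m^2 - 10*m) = (m^2 + 3*I*m + 40)/(m*(m + 2))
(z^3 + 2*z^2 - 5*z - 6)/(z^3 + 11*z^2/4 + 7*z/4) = 4*(z^2 + z - 6)/(z*(4*z + 7))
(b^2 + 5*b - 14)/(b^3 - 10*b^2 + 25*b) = (b^2 + 5*b - 14)/(b*(b^2 - 10*b + 25))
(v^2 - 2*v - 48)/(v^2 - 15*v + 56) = (v + 6)/(v - 7)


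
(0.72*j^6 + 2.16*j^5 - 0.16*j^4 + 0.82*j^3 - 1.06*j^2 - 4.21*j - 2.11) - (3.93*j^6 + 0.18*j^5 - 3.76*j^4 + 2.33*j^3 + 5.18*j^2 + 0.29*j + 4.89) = -3.21*j^6 + 1.98*j^5 + 3.6*j^4 - 1.51*j^3 - 6.24*j^2 - 4.5*j - 7.0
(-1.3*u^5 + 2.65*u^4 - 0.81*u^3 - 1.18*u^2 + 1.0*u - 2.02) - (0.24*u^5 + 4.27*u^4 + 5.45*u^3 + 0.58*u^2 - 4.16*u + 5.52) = -1.54*u^5 - 1.62*u^4 - 6.26*u^3 - 1.76*u^2 + 5.16*u - 7.54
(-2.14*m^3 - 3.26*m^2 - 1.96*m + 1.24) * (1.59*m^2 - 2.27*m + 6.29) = -3.4026*m^5 - 0.3256*m^4 - 9.1768*m^3 - 14.0846*m^2 - 15.1432*m + 7.7996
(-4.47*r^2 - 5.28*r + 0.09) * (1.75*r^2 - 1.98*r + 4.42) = -7.8225*r^4 - 0.3894*r^3 - 9.1455*r^2 - 23.5158*r + 0.3978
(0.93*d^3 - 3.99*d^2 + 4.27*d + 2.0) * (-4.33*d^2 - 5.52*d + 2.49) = -4.0269*d^5 + 12.1431*d^4 + 5.8514*d^3 - 42.1655*d^2 - 0.4077*d + 4.98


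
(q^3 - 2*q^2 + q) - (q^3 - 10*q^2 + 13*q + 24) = 8*q^2 - 12*q - 24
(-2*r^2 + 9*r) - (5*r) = -2*r^2 + 4*r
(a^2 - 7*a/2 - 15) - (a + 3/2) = a^2 - 9*a/2 - 33/2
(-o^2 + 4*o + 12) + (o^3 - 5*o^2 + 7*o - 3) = o^3 - 6*o^2 + 11*o + 9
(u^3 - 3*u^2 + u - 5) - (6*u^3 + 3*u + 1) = -5*u^3 - 3*u^2 - 2*u - 6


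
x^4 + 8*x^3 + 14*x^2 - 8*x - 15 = (x - 1)*(x + 1)*(x + 3)*(x + 5)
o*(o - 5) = o^2 - 5*o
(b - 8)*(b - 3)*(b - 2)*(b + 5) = b^4 - 8*b^3 - 19*b^2 + 182*b - 240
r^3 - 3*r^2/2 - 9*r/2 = r*(r - 3)*(r + 3/2)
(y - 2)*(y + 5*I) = y^2 - 2*y + 5*I*y - 10*I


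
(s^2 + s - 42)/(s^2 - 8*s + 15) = (s^2 + s - 42)/(s^2 - 8*s + 15)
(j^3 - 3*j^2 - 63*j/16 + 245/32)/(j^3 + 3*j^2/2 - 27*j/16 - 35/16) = (j - 7/2)/(j + 1)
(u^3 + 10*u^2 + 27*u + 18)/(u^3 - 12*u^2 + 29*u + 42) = (u^2 + 9*u + 18)/(u^2 - 13*u + 42)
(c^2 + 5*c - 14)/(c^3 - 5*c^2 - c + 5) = (c^2 + 5*c - 14)/(c^3 - 5*c^2 - c + 5)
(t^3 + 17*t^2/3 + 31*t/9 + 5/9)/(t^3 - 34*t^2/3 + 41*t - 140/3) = (9*t^3 + 51*t^2 + 31*t + 5)/(3*(3*t^3 - 34*t^2 + 123*t - 140))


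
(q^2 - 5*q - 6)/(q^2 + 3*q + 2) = (q - 6)/(q + 2)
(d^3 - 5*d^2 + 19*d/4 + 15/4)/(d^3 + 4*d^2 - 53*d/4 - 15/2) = (d - 3)/(d + 6)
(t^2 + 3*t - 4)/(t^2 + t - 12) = (t - 1)/(t - 3)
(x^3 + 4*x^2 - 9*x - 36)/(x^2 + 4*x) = x - 9/x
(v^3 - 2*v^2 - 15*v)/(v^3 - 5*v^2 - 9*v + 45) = v/(v - 3)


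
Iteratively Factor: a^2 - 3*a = (a)*(a - 3)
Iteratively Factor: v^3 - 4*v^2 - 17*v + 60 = (v - 5)*(v^2 + v - 12) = (v - 5)*(v - 3)*(v + 4)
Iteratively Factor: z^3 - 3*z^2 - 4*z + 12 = (z - 2)*(z^2 - z - 6) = (z - 2)*(z + 2)*(z - 3)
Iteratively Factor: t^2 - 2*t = (t - 2)*(t)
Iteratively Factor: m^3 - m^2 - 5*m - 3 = (m - 3)*(m^2 + 2*m + 1) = (m - 3)*(m + 1)*(m + 1)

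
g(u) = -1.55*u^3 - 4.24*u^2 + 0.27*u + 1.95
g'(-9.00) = -300.06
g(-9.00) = 786.03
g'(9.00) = -452.70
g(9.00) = -1469.01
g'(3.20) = -74.48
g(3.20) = -91.39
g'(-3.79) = -34.38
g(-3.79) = 24.40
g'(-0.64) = 3.79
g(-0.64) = 0.45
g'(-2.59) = -8.96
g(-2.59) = -0.26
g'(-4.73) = -63.65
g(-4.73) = 69.84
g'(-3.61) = -29.72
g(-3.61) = 18.64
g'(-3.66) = -30.98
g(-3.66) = 20.16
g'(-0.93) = 4.13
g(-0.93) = -0.72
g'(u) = -4.65*u^2 - 8.48*u + 0.27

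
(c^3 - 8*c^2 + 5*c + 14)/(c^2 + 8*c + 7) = (c^2 - 9*c + 14)/(c + 7)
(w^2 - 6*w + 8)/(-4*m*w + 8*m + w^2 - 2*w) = (w - 4)/(-4*m + w)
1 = 1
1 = 1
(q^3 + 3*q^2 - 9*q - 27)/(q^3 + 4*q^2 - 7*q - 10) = (q^3 + 3*q^2 - 9*q - 27)/(q^3 + 4*q^2 - 7*q - 10)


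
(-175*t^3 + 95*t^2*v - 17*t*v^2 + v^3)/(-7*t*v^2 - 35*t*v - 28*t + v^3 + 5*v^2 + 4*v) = (25*t^2 - 10*t*v + v^2)/(v^2 + 5*v + 4)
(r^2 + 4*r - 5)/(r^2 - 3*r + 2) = (r + 5)/(r - 2)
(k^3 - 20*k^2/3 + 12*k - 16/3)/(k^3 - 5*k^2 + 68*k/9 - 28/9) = 3*(k - 4)/(3*k - 7)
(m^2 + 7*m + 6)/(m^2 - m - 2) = (m + 6)/(m - 2)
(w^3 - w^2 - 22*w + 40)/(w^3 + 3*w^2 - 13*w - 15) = (w^2 - 6*w + 8)/(w^2 - 2*w - 3)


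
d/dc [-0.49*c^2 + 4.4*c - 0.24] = 4.4 - 0.98*c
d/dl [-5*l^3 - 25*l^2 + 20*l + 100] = -15*l^2 - 50*l + 20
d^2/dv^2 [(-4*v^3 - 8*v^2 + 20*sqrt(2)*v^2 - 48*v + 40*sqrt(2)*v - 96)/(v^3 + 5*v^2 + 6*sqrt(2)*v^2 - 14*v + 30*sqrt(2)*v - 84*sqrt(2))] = 8*(3*v^6 + 11*sqrt(2)*v^6 - 78*v^5 + 120*sqrt(2)*v^5 - 948*v^4 - 180*sqrt(2)*v^4 - 2476*sqrt(2)*v^3 + 1104*v^3 - 3456*sqrt(2)*v^2 + 25776*v^2 - 74304*v + 4320*sqrt(2)*v - 184320 + 145152*sqrt(2))/(v^9 + 15*v^8 + 18*sqrt(2)*v^8 + 249*v^7 + 270*sqrt(2)*v^7 + 1026*sqrt(2)*v^6 + 2945*v^6 + 1170*sqrt(2)*v^5 + 6666*v^5 - 60780*v^4 + 5940*sqrt(2)*v^4 - 74520*sqrt(2)*v^3 - 102536*v^3 - 248976*sqrt(2)*v^2 + 635040*v^2 - 592704*v + 1270080*sqrt(2)*v - 1185408*sqrt(2))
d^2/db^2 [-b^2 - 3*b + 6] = -2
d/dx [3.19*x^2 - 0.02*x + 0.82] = 6.38*x - 0.02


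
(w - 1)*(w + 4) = w^2 + 3*w - 4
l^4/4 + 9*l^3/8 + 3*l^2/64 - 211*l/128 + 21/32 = (l/4 + 1)*(l - 3/4)*(l - 1/2)*(l + 7/4)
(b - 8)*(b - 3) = b^2 - 11*b + 24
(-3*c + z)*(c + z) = -3*c^2 - 2*c*z + z^2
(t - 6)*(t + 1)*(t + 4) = t^3 - t^2 - 26*t - 24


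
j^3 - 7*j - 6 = (j - 3)*(j + 1)*(j + 2)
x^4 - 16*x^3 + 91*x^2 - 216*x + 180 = (x - 6)*(x - 5)*(x - 3)*(x - 2)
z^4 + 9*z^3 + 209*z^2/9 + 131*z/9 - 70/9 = (z - 1/3)*(z + 2)*(z + 7/3)*(z + 5)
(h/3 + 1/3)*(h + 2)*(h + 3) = h^3/3 + 2*h^2 + 11*h/3 + 2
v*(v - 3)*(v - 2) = v^3 - 5*v^2 + 6*v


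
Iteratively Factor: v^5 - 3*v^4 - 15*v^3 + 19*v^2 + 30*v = (v - 2)*(v^4 - v^3 - 17*v^2 - 15*v) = v*(v - 2)*(v^3 - v^2 - 17*v - 15) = v*(v - 2)*(v + 1)*(v^2 - 2*v - 15) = v*(v - 5)*(v - 2)*(v + 1)*(v + 3)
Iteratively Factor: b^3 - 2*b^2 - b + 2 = (b - 2)*(b^2 - 1) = (b - 2)*(b + 1)*(b - 1)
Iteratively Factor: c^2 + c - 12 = (c + 4)*(c - 3)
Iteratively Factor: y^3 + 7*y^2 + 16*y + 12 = (y + 2)*(y^2 + 5*y + 6) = (y + 2)^2*(y + 3)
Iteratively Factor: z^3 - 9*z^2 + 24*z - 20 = (z - 5)*(z^2 - 4*z + 4) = (z - 5)*(z - 2)*(z - 2)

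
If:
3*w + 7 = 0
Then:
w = -7/3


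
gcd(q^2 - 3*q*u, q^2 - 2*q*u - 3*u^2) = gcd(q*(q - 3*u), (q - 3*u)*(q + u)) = q - 3*u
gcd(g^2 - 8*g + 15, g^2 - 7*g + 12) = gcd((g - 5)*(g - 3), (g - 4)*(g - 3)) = g - 3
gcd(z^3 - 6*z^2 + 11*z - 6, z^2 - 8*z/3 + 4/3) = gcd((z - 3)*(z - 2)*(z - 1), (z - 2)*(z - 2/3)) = z - 2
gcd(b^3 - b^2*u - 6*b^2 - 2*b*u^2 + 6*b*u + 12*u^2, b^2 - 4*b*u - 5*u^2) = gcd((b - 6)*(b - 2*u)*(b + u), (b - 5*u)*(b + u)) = b + u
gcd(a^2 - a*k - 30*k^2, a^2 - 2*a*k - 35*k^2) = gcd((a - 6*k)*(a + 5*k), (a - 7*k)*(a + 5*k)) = a + 5*k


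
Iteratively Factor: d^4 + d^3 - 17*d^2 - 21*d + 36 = (d - 1)*(d^3 + 2*d^2 - 15*d - 36) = (d - 1)*(d + 3)*(d^2 - d - 12) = (d - 1)*(d + 3)^2*(d - 4)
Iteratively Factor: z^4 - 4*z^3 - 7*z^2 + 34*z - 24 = (z - 4)*(z^3 - 7*z + 6) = (z - 4)*(z + 3)*(z^2 - 3*z + 2) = (z - 4)*(z - 1)*(z + 3)*(z - 2)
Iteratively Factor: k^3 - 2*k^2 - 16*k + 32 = (k - 4)*(k^2 + 2*k - 8) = (k - 4)*(k - 2)*(k + 4)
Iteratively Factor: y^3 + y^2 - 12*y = (y)*(y^2 + y - 12) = y*(y + 4)*(y - 3)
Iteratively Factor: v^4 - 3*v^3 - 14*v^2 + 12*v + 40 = (v + 2)*(v^3 - 5*v^2 - 4*v + 20) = (v - 5)*(v + 2)*(v^2 - 4) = (v - 5)*(v - 2)*(v + 2)*(v + 2)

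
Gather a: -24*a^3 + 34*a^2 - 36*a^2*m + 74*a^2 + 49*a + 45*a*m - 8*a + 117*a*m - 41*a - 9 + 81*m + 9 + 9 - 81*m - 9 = -24*a^3 + a^2*(108 - 36*m) + 162*a*m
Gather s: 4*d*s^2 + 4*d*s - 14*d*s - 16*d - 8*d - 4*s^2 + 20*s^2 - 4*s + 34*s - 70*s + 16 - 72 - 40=-24*d + s^2*(4*d + 16) + s*(-10*d - 40) - 96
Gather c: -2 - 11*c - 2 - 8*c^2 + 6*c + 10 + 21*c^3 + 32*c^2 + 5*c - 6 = 21*c^3 + 24*c^2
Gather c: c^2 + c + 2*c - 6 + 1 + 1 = c^2 + 3*c - 4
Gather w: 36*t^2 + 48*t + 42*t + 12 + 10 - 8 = 36*t^2 + 90*t + 14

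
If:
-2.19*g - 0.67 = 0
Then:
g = -0.31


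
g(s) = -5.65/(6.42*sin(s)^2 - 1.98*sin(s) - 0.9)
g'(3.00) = 0.85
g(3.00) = 5.37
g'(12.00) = -10.46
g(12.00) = -2.81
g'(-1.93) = 0.64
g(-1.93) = -0.86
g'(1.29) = 1.66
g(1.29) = -1.81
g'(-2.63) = 15.75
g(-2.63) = -3.51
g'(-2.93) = 639.45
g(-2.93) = 28.11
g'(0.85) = 18.71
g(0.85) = -4.57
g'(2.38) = -44.98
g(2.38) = -7.14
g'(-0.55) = -11.73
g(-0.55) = -2.99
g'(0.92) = 11.17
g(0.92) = -3.56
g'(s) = -5.65*(-12.84*sin(s)*cos(s) + 1.98*cos(s))/(6.42*sin(s)^2 - 1.98*sin(s) - 0.9)^2 = (72.546*sin(s) - 11.187)*cos(s)/(-6.42*sin(s)^2 + 1.98*sin(s) + 0.9)^2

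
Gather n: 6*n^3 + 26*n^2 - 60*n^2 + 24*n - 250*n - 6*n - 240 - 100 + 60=6*n^3 - 34*n^2 - 232*n - 280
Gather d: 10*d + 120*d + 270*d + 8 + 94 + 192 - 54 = 400*d + 240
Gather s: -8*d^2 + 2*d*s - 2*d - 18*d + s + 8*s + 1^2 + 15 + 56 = -8*d^2 - 20*d + s*(2*d + 9) + 72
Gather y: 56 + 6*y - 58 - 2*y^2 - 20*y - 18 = -2*y^2 - 14*y - 20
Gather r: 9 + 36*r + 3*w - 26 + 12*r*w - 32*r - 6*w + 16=r*(12*w + 4) - 3*w - 1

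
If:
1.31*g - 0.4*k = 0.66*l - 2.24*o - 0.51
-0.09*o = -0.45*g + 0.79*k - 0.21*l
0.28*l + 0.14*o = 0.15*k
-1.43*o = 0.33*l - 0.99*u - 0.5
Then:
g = -4.20871132780435*u - 3.07015981591224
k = -3.14730285318011*u - 2.24321491615181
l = -2.29727967816808*u - 1.55609711890052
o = 1.22244915650033*u + 0.708749684781238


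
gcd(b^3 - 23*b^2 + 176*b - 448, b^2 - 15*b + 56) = b^2 - 15*b + 56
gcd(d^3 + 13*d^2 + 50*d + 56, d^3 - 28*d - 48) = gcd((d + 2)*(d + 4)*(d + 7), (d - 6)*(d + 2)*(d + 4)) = d^2 + 6*d + 8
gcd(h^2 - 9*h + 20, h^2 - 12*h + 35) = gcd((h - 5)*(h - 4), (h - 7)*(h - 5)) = h - 5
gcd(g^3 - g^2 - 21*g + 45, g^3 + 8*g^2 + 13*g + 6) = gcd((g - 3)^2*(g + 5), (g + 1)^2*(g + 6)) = 1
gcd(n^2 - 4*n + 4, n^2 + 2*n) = 1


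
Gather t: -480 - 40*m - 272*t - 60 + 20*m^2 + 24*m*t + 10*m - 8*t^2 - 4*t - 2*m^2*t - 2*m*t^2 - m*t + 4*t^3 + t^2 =20*m^2 - 30*m + 4*t^3 + t^2*(-2*m - 7) + t*(-2*m^2 + 23*m - 276) - 540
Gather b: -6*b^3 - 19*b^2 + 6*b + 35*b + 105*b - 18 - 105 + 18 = -6*b^3 - 19*b^2 + 146*b - 105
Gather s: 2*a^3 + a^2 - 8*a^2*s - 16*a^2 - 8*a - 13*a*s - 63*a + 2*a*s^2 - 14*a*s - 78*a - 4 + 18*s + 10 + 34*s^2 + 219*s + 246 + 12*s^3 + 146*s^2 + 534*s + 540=2*a^3 - 15*a^2 - 149*a + 12*s^3 + s^2*(2*a + 180) + s*(-8*a^2 - 27*a + 771) + 792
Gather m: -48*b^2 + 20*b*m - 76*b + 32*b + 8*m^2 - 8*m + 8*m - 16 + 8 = -48*b^2 + 20*b*m - 44*b + 8*m^2 - 8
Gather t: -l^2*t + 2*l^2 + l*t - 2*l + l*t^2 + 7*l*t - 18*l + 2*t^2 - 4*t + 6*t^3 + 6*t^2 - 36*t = 2*l^2 - 20*l + 6*t^3 + t^2*(l + 8) + t*(-l^2 + 8*l - 40)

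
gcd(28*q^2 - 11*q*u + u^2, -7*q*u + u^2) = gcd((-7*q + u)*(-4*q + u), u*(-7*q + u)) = 7*q - u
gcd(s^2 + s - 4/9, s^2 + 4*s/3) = s + 4/3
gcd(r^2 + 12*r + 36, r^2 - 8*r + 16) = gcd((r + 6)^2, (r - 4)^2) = 1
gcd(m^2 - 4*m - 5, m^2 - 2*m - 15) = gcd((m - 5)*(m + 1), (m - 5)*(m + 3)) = m - 5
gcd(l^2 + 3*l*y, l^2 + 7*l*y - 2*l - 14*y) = 1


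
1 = 1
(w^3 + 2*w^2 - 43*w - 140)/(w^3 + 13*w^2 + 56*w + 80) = (w - 7)/(w + 4)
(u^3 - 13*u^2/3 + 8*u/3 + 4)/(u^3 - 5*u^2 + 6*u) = (u + 2/3)/u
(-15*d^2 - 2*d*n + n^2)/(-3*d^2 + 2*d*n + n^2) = (5*d - n)/(d - n)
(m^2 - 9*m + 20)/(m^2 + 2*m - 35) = (m - 4)/(m + 7)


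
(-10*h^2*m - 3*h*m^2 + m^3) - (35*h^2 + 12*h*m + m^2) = -10*h^2*m - 35*h^2 - 3*h*m^2 - 12*h*m + m^3 - m^2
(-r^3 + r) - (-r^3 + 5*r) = -4*r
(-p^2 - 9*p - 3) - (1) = -p^2 - 9*p - 4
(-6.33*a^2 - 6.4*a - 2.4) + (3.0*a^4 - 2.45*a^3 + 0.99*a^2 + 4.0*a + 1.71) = 3.0*a^4 - 2.45*a^3 - 5.34*a^2 - 2.4*a - 0.69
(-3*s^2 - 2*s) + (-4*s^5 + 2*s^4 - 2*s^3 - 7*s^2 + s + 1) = -4*s^5 + 2*s^4 - 2*s^3 - 10*s^2 - s + 1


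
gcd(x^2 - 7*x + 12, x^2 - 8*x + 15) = x - 3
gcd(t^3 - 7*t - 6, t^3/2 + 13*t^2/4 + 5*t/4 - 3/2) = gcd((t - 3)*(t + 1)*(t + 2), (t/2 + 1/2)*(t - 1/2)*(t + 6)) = t + 1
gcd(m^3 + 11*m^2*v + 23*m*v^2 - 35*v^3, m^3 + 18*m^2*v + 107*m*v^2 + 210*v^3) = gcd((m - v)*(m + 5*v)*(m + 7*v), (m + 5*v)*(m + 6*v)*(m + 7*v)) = m^2 + 12*m*v + 35*v^2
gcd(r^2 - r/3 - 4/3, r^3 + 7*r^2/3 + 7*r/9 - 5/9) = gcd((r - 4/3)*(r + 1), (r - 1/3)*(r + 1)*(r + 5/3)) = r + 1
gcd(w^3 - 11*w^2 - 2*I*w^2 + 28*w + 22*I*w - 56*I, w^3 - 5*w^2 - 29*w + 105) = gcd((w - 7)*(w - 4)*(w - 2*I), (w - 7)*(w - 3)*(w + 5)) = w - 7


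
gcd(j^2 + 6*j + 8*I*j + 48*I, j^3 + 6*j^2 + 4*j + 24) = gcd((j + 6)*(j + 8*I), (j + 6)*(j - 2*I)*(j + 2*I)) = j + 6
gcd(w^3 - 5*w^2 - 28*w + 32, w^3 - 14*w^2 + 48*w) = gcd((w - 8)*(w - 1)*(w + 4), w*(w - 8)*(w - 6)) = w - 8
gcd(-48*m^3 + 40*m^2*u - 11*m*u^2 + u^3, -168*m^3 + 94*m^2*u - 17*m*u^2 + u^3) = -4*m + u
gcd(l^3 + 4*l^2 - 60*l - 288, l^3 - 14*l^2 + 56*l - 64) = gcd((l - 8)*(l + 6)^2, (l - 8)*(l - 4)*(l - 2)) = l - 8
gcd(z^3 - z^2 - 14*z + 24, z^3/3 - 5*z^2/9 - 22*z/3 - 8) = 1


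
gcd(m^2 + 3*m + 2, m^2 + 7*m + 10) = m + 2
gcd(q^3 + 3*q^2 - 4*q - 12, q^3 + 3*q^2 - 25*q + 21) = 1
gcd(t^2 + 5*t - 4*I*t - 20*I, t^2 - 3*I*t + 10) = 1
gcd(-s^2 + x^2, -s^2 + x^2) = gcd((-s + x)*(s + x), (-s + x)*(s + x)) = -s^2 + x^2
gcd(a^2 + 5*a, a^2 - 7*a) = a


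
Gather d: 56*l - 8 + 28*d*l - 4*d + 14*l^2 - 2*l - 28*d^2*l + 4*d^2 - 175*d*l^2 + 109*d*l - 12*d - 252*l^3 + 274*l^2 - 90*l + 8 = d^2*(4 - 28*l) + d*(-175*l^2 + 137*l - 16) - 252*l^3 + 288*l^2 - 36*l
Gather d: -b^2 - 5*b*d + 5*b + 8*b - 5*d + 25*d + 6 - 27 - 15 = -b^2 + 13*b + d*(20 - 5*b) - 36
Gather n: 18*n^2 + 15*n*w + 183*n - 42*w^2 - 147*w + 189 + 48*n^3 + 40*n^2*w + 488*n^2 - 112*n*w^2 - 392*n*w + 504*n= 48*n^3 + n^2*(40*w + 506) + n*(-112*w^2 - 377*w + 687) - 42*w^2 - 147*w + 189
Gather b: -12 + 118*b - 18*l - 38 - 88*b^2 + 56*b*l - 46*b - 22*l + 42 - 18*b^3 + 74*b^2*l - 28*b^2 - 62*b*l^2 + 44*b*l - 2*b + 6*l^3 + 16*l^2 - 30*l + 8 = -18*b^3 + b^2*(74*l - 116) + b*(-62*l^2 + 100*l + 70) + 6*l^3 + 16*l^2 - 70*l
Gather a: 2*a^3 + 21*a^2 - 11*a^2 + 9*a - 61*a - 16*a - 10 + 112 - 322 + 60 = 2*a^3 + 10*a^2 - 68*a - 160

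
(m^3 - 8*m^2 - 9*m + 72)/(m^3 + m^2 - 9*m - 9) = (m - 8)/(m + 1)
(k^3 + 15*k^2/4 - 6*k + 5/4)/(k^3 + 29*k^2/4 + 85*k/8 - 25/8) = 2*(k - 1)/(2*k + 5)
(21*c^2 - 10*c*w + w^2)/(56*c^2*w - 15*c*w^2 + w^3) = (-3*c + w)/(w*(-8*c + w))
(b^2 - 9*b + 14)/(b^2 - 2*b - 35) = (b - 2)/(b + 5)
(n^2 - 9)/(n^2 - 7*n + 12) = (n + 3)/(n - 4)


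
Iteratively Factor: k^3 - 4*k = (k + 2)*(k^2 - 2*k) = (k - 2)*(k + 2)*(k)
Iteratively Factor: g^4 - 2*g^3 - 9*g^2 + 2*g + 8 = (g + 2)*(g^3 - 4*g^2 - g + 4) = (g - 4)*(g + 2)*(g^2 - 1) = (g - 4)*(g - 1)*(g + 2)*(g + 1)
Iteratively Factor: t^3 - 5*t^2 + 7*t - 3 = (t - 1)*(t^2 - 4*t + 3) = (t - 3)*(t - 1)*(t - 1)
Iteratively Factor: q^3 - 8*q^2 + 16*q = (q - 4)*(q^2 - 4*q) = (q - 4)^2*(q)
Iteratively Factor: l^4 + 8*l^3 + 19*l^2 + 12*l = (l + 1)*(l^3 + 7*l^2 + 12*l) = (l + 1)*(l + 4)*(l^2 + 3*l) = l*(l + 1)*(l + 4)*(l + 3)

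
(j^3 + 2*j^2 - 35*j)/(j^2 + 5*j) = (j^2 + 2*j - 35)/(j + 5)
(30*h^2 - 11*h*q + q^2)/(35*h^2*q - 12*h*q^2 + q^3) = (-6*h + q)/(q*(-7*h + q))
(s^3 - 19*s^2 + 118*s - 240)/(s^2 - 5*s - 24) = (s^2 - 11*s + 30)/(s + 3)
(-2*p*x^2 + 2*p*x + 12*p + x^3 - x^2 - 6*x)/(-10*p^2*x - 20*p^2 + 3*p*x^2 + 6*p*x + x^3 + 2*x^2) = (x - 3)/(5*p + x)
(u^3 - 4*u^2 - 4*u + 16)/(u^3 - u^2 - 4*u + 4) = (u - 4)/(u - 1)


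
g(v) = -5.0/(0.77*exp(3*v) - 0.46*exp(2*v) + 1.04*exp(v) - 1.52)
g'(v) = -5.0*(-2.31*exp(3*v) + 0.92*exp(2*v) - 1.04*exp(v))/(0.77*exp(3*v) - 0.46*exp(2*v) + 1.04*exp(v) - 1.52)^2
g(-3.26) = 3.38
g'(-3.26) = 0.09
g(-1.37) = 3.93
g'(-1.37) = 0.75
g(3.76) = -0.00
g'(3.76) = 0.00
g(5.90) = -0.00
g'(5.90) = 0.00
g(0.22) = -9.07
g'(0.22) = 71.30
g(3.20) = -0.00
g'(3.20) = 0.00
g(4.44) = -0.00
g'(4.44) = 0.00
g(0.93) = -0.47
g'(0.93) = 1.50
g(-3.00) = 3.40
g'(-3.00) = 0.12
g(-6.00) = 3.30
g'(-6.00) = 0.01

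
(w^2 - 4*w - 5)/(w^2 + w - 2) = (w^2 - 4*w - 5)/(w^2 + w - 2)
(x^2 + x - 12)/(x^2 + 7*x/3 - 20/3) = 3*(x - 3)/(3*x - 5)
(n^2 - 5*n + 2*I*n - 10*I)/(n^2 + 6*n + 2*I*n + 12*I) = (n - 5)/(n + 6)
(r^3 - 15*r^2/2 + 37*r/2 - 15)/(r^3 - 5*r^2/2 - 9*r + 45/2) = (r - 2)/(r + 3)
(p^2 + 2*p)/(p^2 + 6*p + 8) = p/(p + 4)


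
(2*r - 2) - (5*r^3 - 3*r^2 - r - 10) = -5*r^3 + 3*r^2 + 3*r + 8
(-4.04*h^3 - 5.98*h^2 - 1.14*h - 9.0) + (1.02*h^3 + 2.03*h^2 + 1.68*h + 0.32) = -3.02*h^3 - 3.95*h^2 + 0.54*h - 8.68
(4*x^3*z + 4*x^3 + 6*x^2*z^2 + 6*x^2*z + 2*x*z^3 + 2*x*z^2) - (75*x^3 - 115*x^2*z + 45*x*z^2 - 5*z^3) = 4*x^3*z - 71*x^3 + 6*x^2*z^2 + 121*x^2*z + 2*x*z^3 - 43*x*z^2 + 5*z^3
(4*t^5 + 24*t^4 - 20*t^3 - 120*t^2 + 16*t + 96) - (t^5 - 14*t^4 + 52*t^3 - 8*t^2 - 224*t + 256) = 3*t^5 + 38*t^4 - 72*t^3 - 112*t^2 + 240*t - 160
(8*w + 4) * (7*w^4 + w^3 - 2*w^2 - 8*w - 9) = 56*w^5 + 36*w^4 - 12*w^3 - 72*w^2 - 104*w - 36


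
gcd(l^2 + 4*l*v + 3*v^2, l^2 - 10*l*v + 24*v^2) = 1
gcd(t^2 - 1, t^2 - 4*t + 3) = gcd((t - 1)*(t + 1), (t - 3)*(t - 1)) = t - 1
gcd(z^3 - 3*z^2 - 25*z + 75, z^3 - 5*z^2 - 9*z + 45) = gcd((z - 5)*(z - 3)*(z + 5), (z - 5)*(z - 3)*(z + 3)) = z^2 - 8*z + 15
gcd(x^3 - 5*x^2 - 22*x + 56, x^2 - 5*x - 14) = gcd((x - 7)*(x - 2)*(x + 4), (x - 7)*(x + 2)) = x - 7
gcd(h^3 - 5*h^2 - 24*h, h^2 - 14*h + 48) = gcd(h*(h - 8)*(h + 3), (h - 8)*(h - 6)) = h - 8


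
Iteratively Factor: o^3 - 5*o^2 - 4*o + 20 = (o - 2)*(o^2 - 3*o - 10) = (o - 2)*(o + 2)*(o - 5)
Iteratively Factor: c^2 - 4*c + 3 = (c - 1)*(c - 3)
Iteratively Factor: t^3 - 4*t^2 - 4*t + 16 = (t - 4)*(t^2 - 4) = (t - 4)*(t - 2)*(t + 2)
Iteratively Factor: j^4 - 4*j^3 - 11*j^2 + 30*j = (j - 2)*(j^3 - 2*j^2 - 15*j) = j*(j - 2)*(j^2 - 2*j - 15) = j*(j - 5)*(j - 2)*(j + 3)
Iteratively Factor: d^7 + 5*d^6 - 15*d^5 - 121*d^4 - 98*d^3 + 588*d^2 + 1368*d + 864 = (d + 2)*(d^6 + 3*d^5 - 21*d^4 - 79*d^3 + 60*d^2 + 468*d + 432) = (d + 2)*(d + 3)*(d^5 - 21*d^3 - 16*d^2 + 108*d + 144) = (d + 2)*(d + 3)^2*(d^4 - 3*d^3 - 12*d^2 + 20*d + 48) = (d - 3)*(d + 2)*(d + 3)^2*(d^3 - 12*d - 16) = (d - 3)*(d + 2)^2*(d + 3)^2*(d^2 - 2*d - 8) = (d - 4)*(d - 3)*(d + 2)^2*(d + 3)^2*(d + 2)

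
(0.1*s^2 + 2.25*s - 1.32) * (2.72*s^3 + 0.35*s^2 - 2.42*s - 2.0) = 0.272*s^5 + 6.155*s^4 - 3.0449*s^3 - 6.107*s^2 - 1.3056*s + 2.64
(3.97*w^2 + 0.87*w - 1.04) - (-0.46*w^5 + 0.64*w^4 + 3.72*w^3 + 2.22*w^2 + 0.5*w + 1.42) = 0.46*w^5 - 0.64*w^4 - 3.72*w^3 + 1.75*w^2 + 0.37*w - 2.46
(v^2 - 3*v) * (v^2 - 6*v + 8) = v^4 - 9*v^3 + 26*v^2 - 24*v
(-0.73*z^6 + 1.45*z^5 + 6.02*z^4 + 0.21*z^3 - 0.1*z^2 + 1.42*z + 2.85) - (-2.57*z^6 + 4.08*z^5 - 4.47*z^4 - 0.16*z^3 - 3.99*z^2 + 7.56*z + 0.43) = 1.84*z^6 - 2.63*z^5 + 10.49*z^4 + 0.37*z^3 + 3.89*z^2 - 6.14*z + 2.42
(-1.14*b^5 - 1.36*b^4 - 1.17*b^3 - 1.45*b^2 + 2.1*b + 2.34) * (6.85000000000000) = -7.809*b^5 - 9.316*b^4 - 8.0145*b^3 - 9.9325*b^2 + 14.385*b + 16.029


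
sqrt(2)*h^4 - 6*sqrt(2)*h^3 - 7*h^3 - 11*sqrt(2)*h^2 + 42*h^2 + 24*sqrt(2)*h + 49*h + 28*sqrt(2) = (h - 7)*(h - 4*sqrt(2))*(h + sqrt(2)/2)*(sqrt(2)*h + sqrt(2))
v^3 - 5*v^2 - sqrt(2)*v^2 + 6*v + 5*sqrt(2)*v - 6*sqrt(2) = (v - 3)*(v - 2)*(v - sqrt(2))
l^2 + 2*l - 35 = (l - 5)*(l + 7)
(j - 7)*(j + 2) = j^2 - 5*j - 14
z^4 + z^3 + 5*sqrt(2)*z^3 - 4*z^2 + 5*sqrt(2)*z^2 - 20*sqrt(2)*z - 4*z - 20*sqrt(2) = (z - 2)*(z + 1)*(z + 2)*(z + 5*sqrt(2))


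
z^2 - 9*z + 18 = (z - 6)*(z - 3)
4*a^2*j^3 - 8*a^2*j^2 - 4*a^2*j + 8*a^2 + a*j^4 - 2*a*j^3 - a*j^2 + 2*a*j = (4*a + j)*(j - 2)*(j - 1)*(a*j + a)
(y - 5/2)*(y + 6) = y^2 + 7*y/2 - 15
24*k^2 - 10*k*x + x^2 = (-6*k + x)*(-4*k + x)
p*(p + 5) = p^2 + 5*p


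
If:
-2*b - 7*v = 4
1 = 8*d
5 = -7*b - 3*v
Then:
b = -23/43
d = 1/8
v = -18/43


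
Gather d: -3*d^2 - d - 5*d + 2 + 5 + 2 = -3*d^2 - 6*d + 9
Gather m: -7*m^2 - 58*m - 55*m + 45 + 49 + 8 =-7*m^2 - 113*m + 102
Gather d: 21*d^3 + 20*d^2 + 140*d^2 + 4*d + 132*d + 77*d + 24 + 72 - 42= 21*d^3 + 160*d^2 + 213*d + 54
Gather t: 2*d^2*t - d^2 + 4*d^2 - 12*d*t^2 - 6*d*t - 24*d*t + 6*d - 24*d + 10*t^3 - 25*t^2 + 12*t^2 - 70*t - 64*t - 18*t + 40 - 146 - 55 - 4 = 3*d^2 - 18*d + 10*t^3 + t^2*(-12*d - 13) + t*(2*d^2 - 30*d - 152) - 165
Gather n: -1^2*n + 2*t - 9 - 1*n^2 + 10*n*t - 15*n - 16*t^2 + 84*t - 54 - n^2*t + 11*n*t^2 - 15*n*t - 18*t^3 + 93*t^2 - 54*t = n^2*(-t - 1) + n*(11*t^2 - 5*t - 16) - 18*t^3 + 77*t^2 + 32*t - 63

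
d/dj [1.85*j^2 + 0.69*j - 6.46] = 3.7*j + 0.69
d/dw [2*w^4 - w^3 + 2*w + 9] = 8*w^3 - 3*w^2 + 2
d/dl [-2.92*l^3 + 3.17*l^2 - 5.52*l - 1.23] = -8.76*l^2 + 6.34*l - 5.52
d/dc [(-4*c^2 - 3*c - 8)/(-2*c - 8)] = 2*(c^2 + 8*c + 1)/(c^2 + 8*c + 16)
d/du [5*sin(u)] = 5*cos(u)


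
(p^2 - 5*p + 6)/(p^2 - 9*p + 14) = (p - 3)/(p - 7)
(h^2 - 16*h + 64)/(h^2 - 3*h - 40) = (h - 8)/(h + 5)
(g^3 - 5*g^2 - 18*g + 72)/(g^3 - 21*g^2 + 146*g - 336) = (g^2 + g - 12)/(g^2 - 15*g + 56)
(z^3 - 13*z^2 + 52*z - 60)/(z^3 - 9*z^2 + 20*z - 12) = (z - 5)/(z - 1)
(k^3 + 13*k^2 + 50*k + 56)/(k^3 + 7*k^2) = 1 + 6/k + 8/k^2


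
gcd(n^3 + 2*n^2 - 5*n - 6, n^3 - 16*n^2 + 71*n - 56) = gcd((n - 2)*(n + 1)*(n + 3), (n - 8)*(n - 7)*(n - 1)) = 1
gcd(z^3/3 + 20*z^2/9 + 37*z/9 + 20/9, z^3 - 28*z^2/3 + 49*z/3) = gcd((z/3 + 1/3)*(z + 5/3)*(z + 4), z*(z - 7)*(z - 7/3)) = 1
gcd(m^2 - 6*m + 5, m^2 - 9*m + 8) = m - 1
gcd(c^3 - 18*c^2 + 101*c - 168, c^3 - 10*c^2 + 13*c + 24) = c^2 - 11*c + 24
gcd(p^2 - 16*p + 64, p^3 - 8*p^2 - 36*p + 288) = p - 8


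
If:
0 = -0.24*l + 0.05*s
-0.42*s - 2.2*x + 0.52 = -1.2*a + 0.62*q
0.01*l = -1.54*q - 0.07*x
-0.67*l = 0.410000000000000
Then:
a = 1.80984848484848*x - 1.45933998836984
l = -0.61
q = 0.00397363830199651 - 0.0454545454545455*x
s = -2.94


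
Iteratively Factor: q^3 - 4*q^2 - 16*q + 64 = (q - 4)*(q^2 - 16) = (q - 4)*(q + 4)*(q - 4)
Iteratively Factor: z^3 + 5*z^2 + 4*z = (z)*(z^2 + 5*z + 4) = z*(z + 1)*(z + 4)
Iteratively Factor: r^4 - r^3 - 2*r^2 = (r - 2)*(r^3 + r^2) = r*(r - 2)*(r^2 + r) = r^2*(r - 2)*(r + 1)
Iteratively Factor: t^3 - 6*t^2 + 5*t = (t - 5)*(t^2 - t) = t*(t - 5)*(t - 1)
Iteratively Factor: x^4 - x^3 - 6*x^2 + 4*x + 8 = (x + 2)*(x^3 - 3*x^2 + 4) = (x - 2)*(x + 2)*(x^2 - x - 2) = (x - 2)^2*(x + 2)*(x + 1)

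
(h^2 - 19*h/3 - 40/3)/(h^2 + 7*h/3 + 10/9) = 3*(h - 8)/(3*h + 2)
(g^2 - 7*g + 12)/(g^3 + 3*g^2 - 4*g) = (g^2 - 7*g + 12)/(g*(g^2 + 3*g - 4))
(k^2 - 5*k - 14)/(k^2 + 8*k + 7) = (k^2 - 5*k - 14)/(k^2 + 8*k + 7)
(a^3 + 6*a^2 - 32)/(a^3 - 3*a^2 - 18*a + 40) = (a + 4)/(a - 5)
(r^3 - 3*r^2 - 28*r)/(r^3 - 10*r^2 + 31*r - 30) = r*(r^2 - 3*r - 28)/(r^3 - 10*r^2 + 31*r - 30)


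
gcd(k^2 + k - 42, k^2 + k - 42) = k^2 + k - 42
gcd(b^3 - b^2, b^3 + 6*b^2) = b^2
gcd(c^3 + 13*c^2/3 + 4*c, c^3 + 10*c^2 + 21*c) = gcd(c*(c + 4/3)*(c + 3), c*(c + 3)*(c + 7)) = c^2 + 3*c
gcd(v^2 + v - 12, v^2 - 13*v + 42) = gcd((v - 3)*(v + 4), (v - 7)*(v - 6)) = 1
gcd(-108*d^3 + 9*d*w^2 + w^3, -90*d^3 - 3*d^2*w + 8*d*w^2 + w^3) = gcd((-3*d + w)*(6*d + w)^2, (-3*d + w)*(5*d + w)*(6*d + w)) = -18*d^2 + 3*d*w + w^2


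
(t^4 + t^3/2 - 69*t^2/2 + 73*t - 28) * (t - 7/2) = t^5 - 3*t^4 - 145*t^3/4 + 775*t^2/4 - 567*t/2 + 98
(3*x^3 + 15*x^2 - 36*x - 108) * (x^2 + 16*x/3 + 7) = 3*x^5 + 31*x^4 + 65*x^3 - 195*x^2 - 828*x - 756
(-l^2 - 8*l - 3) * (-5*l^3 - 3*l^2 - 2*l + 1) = 5*l^5 + 43*l^4 + 41*l^3 + 24*l^2 - 2*l - 3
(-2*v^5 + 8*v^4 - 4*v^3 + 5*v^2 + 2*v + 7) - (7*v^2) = -2*v^5 + 8*v^4 - 4*v^3 - 2*v^2 + 2*v + 7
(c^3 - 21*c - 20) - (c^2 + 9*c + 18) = c^3 - c^2 - 30*c - 38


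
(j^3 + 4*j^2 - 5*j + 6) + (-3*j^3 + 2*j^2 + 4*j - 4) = -2*j^3 + 6*j^2 - j + 2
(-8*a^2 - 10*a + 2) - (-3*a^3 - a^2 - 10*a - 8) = 3*a^3 - 7*a^2 + 10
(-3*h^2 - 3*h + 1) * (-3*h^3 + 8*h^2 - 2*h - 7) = 9*h^5 - 15*h^4 - 21*h^3 + 35*h^2 + 19*h - 7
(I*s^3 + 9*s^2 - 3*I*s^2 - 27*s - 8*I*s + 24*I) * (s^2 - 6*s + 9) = I*s^5 + 9*s^4 - 9*I*s^4 - 81*s^3 + 19*I*s^3 + 243*s^2 + 45*I*s^2 - 243*s - 216*I*s + 216*I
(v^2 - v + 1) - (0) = v^2 - v + 1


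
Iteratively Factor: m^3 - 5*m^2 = (m)*(m^2 - 5*m) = m*(m - 5)*(m)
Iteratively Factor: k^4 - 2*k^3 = (k - 2)*(k^3) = k*(k - 2)*(k^2) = k^2*(k - 2)*(k)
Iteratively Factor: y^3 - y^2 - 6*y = (y)*(y^2 - y - 6) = y*(y - 3)*(y + 2)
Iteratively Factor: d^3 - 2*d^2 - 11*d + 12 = (d + 3)*(d^2 - 5*d + 4) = (d - 4)*(d + 3)*(d - 1)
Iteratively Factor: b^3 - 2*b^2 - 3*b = (b - 3)*(b^2 + b) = (b - 3)*(b + 1)*(b)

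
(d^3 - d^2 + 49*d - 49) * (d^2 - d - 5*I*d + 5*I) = d^5 - 2*d^4 - 5*I*d^4 + 50*d^3 + 10*I*d^3 - 98*d^2 - 250*I*d^2 + 49*d + 490*I*d - 245*I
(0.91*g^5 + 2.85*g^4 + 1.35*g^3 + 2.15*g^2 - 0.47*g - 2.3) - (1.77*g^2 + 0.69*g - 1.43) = 0.91*g^5 + 2.85*g^4 + 1.35*g^3 + 0.38*g^2 - 1.16*g - 0.87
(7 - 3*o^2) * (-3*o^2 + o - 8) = 9*o^4 - 3*o^3 + 3*o^2 + 7*o - 56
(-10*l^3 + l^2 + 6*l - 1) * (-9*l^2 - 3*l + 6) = 90*l^5 + 21*l^4 - 117*l^3 - 3*l^2 + 39*l - 6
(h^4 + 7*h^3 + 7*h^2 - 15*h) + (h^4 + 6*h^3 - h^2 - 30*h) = 2*h^4 + 13*h^3 + 6*h^2 - 45*h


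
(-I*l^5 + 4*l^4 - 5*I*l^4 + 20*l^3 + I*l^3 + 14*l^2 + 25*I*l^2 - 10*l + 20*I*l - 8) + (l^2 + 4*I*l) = -I*l^5 + 4*l^4 - 5*I*l^4 + 20*l^3 + I*l^3 + 15*l^2 + 25*I*l^2 - 10*l + 24*I*l - 8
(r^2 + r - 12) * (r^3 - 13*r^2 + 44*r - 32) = r^5 - 12*r^4 + 19*r^3 + 168*r^2 - 560*r + 384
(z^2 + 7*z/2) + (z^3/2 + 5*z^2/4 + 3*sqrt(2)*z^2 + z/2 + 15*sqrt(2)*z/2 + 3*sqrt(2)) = z^3/2 + 9*z^2/4 + 3*sqrt(2)*z^2 + 4*z + 15*sqrt(2)*z/2 + 3*sqrt(2)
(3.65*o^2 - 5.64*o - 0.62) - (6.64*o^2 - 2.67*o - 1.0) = -2.99*o^2 - 2.97*o + 0.38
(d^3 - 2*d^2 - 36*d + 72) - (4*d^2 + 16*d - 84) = d^3 - 6*d^2 - 52*d + 156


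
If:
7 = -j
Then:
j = -7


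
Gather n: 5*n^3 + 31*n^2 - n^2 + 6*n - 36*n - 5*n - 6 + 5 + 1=5*n^3 + 30*n^2 - 35*n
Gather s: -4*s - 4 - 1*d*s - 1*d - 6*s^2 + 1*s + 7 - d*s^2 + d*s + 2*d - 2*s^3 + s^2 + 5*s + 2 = d - 2*s^3 + s^2*(-d - 5) + 2*s + 5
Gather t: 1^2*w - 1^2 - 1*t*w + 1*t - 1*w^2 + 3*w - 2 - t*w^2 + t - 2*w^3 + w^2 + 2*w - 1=t*(-w^2 - w + 2) - 2*w^3 + 6*w - 4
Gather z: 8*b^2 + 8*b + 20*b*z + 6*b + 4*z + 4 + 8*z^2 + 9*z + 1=8*b^2 + 14*b + 8*z^2 + z*(20*b + 13) + 5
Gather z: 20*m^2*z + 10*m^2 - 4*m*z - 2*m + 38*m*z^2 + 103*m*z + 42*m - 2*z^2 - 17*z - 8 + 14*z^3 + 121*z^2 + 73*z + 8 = 10*m^2 + 40*m + 14*z^3 + z^2*(38*m + 119) + z*(20*m^2 + 99*m + 56)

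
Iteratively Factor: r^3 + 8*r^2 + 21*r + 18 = (r + 3)*(r^2 + 5*r + 6) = (r + 3)^2*(r + 2)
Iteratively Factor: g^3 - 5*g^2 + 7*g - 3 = (g - 3)*(g^2 - 2*g + 1) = (g - 3)*(g - 1)*(g - 1)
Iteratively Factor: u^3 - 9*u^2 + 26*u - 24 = (u - 2)*(u^2 - 7*u + 12) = (u - 3)*(u - 2)*(u - 4)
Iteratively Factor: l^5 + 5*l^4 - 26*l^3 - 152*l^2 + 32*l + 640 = (l - 2)*(l^4 + 7*l^3 - 12*l^2 - 176*l - 320) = (l - 2)*(l + 4)*(l^3 + 3*l^2 - 24*l - 80) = (l - 5)*(l - 2)*(l + 4)*(l^2 + 8*l + 16) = (l - 5)*(l - 2)*(l + 4)^2*(l + 4)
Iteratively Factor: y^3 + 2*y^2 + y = (y)*(y^2 + 2*y + 1) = y*(y + 1)*(y + 1)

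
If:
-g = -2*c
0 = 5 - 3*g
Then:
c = 5/6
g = 5/3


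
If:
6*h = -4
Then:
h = -2/3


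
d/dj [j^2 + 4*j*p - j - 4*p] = 2*j + 4*p - 1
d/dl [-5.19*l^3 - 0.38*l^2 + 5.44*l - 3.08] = -15.57*l^2 - 0.76*l + 5.44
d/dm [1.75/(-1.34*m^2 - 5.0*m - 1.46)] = (4.69*m + 8.75)/(1.34*m^2 + 5.0*m + 1.46)^2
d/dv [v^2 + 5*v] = 2*v + 5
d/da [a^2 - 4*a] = 2*a - 4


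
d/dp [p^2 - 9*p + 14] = 2*p - 9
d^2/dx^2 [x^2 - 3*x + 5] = 2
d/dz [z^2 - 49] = 2*z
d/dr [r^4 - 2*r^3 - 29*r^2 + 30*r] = 4*r^3 - 6*r^2 - 58*r + 30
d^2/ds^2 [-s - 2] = 0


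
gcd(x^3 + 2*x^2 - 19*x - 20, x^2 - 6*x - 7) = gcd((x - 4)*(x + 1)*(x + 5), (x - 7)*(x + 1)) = x + 1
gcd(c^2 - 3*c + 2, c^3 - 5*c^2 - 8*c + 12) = c - 1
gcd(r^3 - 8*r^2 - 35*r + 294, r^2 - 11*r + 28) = r - 7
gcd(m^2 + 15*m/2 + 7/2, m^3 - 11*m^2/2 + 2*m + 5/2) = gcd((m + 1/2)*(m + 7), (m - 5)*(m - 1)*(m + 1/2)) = m + 1/2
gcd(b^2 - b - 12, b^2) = 1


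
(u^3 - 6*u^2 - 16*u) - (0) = u^3 - 6*u^2 - 16*u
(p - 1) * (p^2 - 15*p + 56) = p^3 - 16*p^2 + 71*p - 56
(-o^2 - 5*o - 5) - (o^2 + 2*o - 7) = -2*o^2 - 7*o + 2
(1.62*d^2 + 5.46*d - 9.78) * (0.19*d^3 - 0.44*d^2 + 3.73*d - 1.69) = 0.3078*d^5 + 0.3246*d^4 + 1.782*d^3 + 21.9312*d^2 - 45.7068*d + 16.5282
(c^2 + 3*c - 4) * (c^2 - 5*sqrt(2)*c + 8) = c^4 - 5*sqrt(2)*c^3 + 3*c^3 - 15*sqrt(2)*c^2 + 4*c^2 + 24*c + 20*sqrt(2)*c - 32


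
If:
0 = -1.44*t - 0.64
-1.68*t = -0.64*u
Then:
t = -0.44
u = -1.17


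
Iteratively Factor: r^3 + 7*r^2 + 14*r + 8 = (r + 4)*(r^2 + 3*r + 2) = (r + 1)*(r + 4)*(r + 2)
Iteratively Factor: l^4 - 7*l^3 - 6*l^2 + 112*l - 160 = (l - 2)*(l^3 - 5*l^2 - 16*l + 80) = (l - 5)*(l - 2)*(l^2 - 16) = (l - 5)*(l - 4)*(l - 2)*(l + 4)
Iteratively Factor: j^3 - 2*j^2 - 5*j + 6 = (j - 3)*(j^2 + j - 2) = (j - 3)*(j + 2)*(j - 1)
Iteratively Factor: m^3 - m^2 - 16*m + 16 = (m + 4)*(m^2 - 5*m + 4) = (m - 4)*(m + 4)*(m - 1)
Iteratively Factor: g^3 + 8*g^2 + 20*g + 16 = (g + 4)*(g^2 + 4*g + 4) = (g + 2)*(g + 4)*(g + 2)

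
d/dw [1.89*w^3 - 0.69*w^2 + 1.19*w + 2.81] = 5.67*w^2 - 1.38*w + 1.19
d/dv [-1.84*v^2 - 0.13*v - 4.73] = -3.68*v - 0.13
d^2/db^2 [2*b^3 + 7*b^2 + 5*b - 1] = 12*b + 14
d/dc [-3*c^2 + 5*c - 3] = 5 - 6*c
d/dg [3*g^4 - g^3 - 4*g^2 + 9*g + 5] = 12*g^3 - 3*g^2 - 8*g + 9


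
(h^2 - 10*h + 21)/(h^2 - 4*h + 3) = (h - 7)/(h - 1)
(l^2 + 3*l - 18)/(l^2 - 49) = (l^2 + 3*l - 18)/(l^2 - 49)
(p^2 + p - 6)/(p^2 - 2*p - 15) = (p - 2)/(p - 5)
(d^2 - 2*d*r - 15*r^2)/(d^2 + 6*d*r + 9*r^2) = (d - 5*r)/(d + 3*r)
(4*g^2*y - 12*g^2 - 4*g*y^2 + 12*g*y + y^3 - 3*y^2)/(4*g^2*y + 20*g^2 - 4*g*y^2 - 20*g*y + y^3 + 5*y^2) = (y - 3)/(y + 5)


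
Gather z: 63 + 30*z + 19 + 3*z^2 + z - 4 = 3*z^2 + 31*z + 78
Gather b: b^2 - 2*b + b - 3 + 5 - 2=b^2 - b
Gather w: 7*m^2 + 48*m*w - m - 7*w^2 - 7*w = 7*m^2 - m - 7*w^2 + w*(48*m - 7)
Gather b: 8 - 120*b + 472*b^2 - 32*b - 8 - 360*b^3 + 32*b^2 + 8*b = -360*b^3 + 504*b^2 - 144*b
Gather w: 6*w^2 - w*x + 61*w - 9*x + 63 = 6*w^2 + w*(61 - x) - 9*x + 63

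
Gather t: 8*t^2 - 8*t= 8*t^2 - 8*t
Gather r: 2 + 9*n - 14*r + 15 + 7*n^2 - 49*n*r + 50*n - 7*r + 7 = 7*n^2 + 59*n + r*(-49*n - 21) + 24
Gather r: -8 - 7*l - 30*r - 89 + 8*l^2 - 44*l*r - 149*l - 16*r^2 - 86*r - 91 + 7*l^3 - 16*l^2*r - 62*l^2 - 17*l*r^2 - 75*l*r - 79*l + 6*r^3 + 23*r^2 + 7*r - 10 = 7*l^3 - 54*l^2 - 235*l + 6*r^3 + r^2*(7 - 17*l) + r*(-16*l^2 - 119*l - 109) - 198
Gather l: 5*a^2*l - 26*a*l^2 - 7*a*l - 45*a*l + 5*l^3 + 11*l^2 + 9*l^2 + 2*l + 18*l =5*l^3 + l^2*(20 - 26*a) + l*(5*a^2 - 52*a + 20)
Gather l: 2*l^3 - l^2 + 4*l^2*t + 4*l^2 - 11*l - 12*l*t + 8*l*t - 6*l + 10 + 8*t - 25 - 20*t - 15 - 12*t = 2*l^3 + l^2*(4*t + 3) + l*(-4*t - 17) - 24*t - 30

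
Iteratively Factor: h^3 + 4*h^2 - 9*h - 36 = (h - 3)*(h^2 + 7*h + 12) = (h - 3)*(h + 4)*(h + 3)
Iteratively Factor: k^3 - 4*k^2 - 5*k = (k - 5)*(k^2 + k) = (k - 5)*(k + 1)*(k)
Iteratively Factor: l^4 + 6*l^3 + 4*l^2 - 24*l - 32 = (l + 4)*(l^3 + 2*l^2 - 4*l - 8) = (l - 2)*(l + 4)*(l^2 + 4*l + 4) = (l - 2)*(l + 2)*(l + 4)*(l + 2)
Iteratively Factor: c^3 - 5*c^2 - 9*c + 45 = (c - 3)*(c^2 - 2*c - 15) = (c - 5)*(c - 3)*(c + 3)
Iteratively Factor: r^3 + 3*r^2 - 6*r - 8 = (r + 4)*(r^2 - r - 2) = (r + 1)*(r + 4)*(r - 2)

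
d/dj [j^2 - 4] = 2*j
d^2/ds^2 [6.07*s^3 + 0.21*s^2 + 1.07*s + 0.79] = 36.42*s + 0.42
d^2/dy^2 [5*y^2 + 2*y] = 10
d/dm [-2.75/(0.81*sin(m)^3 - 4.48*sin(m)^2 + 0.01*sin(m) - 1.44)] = (6.6825*sin(m)^2 - 24.64*sin(m) + 0.0275)*cos(m)/(0.81*sin(m)^3 - 4.48*sin(m)^2 + 0.01*sin(m) - 1.44)^2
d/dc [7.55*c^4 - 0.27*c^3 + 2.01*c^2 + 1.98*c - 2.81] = 30.2*c^3 - 0.81*c^2 + 4.02*c + 1.98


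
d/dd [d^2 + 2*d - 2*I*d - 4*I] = 2*d + 2 - 2*I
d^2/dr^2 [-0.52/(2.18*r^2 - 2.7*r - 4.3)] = (-4.942496*r^2 + 6.12144*r + 0.52*(4.36*r - 2.7)*(8.72*r - 5.4) + 9.74896)/(-2.18*r^2 + 2.7*r + 4.3)^3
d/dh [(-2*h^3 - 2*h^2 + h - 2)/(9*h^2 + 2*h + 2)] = (-18*h^4 - 8*h^3 - 25*h^2 + 28*h + 6)/(81*h^4 + 36*h^3 + 40*h^2 + 8*h + 4)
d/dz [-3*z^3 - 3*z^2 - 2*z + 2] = -9*z^2 - 6*z - 2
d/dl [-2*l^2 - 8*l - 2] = -4*l - 8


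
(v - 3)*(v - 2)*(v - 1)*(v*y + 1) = v^4*y - 6*v^3*y + v^3 + 11*v^2*y - 6*v^2 - 6*v*y + 11*v - 6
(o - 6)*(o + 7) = o^2 + o - 42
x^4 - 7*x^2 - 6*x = x*(x - 3)*(x + 1)*(x + 2)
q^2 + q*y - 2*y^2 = (q - y)*(q + 2*y)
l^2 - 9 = (l - 3)*(l + 3)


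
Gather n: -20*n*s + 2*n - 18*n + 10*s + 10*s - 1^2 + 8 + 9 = n*(-20*s - 16) + 20*s + 16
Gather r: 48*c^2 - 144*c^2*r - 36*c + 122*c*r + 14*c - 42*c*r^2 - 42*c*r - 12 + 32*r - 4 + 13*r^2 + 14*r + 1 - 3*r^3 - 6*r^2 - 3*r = 48*c^2 - 22*c - 3*r^3 + r^2*(7 - 42*c) + r*(-144*c^2 + 80*c + 43) - 15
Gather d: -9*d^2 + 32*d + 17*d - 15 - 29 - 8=-9*d^2 + 49*d - 52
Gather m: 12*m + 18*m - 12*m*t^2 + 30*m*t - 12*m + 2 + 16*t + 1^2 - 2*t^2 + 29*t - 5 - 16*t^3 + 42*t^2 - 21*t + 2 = m*(-12*t^2 + 30*t + 18) - 16*t^3 + 40*t^2 + 24*t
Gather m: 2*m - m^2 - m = -m^2 + m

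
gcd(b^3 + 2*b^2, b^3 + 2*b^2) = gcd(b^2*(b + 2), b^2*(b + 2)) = b^3 + 2*b^2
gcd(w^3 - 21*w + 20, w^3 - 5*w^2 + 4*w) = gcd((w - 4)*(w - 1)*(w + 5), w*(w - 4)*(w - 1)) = w^2 - 5*w + 4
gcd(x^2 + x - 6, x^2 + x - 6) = x^2 + x - 6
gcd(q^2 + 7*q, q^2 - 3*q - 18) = 1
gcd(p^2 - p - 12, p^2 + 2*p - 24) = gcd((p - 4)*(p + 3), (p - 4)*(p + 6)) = p - 4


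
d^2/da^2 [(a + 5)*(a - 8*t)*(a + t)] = 6*a - 14*t + 10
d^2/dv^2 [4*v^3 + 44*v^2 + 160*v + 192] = 24*v + 88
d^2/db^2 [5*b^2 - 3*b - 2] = 10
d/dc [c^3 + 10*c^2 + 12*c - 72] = 3*c^2 + 20*c + 12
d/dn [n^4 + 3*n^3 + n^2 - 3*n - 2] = 4*n^3 + 9*n^2 + 2*n - 3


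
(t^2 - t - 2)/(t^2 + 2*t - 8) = (t + 1)/(t + 4)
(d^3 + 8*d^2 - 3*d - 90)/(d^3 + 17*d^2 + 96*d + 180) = (d - 3)/(d + 6)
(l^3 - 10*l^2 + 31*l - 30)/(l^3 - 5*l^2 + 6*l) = (l - 5)/l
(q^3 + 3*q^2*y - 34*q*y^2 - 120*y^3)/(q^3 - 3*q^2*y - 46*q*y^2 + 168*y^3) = (-q^2 - 9*q*y - 20*y^2)/(-q^2 - 3*q*y + 28*y^2)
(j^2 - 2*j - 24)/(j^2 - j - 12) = (-j^2 + 2*j + 24)/(-j^2 + j + 12)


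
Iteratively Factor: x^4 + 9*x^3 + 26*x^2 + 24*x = (x + 2)*(x^3 + 7*x^2 + 12*x) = (x + 2)*(x + 4)*(x^2 + 3*x) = x*(x + 2)*(x + 4)*(x + 3)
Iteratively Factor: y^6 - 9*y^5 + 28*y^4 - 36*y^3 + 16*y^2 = (y)*(y^5 - 9*y^4 + 28*y^3 - 36*y^2 + 16*y) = y^2*(y^4 - 9*y^3 + 28*y^2 - 36*y + 16) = y^2*(y - 2)*(y^3 - 7*y^2 + 14*y - 8) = y^2*(y - 4)*(y - 2)*(y^2 - 3*y + 2) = y^2*(y - 4)*(y - 2)^2*(y - 1)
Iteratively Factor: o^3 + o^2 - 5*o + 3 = (o - 1)*(o^2 + 2*o - 3) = (o - 1)^2*(o + 3)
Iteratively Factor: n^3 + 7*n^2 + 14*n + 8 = (n + 1)*(n^2 + 6*n + 8) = (n + 1)*(n + 2)*(n + 4)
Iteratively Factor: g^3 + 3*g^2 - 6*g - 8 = (g - 2)*(g^2 + 5*g + 4) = (g - 2)*(g + 4)*(g + 1)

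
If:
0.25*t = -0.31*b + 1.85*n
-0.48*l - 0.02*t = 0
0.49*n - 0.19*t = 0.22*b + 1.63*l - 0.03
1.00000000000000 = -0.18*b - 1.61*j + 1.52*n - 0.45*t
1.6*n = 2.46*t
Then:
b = 0.21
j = -0.62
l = -0.00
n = 0.04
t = 0.02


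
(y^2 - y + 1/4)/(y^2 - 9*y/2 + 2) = (y - 1/2)/(y - 4)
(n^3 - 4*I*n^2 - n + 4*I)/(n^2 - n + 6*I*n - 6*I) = (n^2 + n*(1 - 4*I) - 4*I)/(n + 6*I)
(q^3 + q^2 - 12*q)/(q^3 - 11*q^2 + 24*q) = (q + 4)/(q - 8)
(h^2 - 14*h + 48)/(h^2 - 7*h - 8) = (h - 6)/(h + 1)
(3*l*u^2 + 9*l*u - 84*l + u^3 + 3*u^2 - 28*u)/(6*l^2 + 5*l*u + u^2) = (u^2 + 3*u - 28)/(2*l + u)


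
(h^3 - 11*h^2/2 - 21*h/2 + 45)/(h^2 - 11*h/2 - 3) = (2*h^2 + h - 15)/(2*h + 1)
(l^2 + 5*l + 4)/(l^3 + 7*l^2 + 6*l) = (l + 4)/(l*(l + 6))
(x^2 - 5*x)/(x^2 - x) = (x - 5)/(x - 1)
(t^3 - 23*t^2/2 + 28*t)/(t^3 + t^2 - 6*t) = (t^2 - 23*t/2 + 28)/(t^2 + t - 6)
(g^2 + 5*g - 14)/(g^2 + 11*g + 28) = (g - 2)/(g + 4)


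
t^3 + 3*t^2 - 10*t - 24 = (t - 3)*(t + 2)*(t + 4)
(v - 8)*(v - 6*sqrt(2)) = v^2 - 6*sqrt(2)*v - 8*v + 48*sqrt(2)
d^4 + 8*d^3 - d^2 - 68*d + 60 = (d - 2)*(d - 1)*(d + 5)*(d + 6)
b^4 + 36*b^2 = b^2*(b - 6*I)*(b + 6*I)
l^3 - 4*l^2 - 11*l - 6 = (l - 6)*(l + 1)^2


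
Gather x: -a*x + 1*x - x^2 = -x^2 + x*(1 - a)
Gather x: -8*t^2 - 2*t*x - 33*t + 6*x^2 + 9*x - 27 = -8*t^2 - 33*t + 6*x^2 + x*(9 - 2*t) - 27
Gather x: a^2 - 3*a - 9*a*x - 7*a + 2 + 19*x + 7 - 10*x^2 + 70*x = a^2 - 10*a - 10*x^2 + x*(89 - 9*a) + 9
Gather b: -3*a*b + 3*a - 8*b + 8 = 3*a + b*(-3*a - 8) + 8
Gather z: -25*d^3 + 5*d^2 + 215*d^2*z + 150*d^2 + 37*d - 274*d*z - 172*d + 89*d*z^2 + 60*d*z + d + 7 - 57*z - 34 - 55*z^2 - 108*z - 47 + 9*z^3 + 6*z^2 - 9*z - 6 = -25*d^3 + 155*d^2 - 134*d + 9*z^3 + z^2*(89*d - 49) + z*(215*d^2 - 214*d - 174) - 80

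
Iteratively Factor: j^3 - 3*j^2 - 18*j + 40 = (j - 5)*(j^2 + 2*j - 8) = (j - 5)*(j - 2)*(j + 4)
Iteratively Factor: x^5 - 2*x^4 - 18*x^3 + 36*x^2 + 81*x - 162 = (x - 3)*(x^4 + x^3 - 15*x^2 - 9*x + 54) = (x - 3)^2*(x^3 + 4*x^2 - 3*x - 18) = (x - 3)^2*(x + 3)*(x^2 + x - 6) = (x - 3)^2*(x + 3)^2*(x - 2)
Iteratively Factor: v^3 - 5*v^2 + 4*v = (v - 1)*(v^2 - 4*v) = (v - 4)*(v - 1)*(v)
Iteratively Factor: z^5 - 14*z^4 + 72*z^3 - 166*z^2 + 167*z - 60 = (z - 3)*(z^4 - 11*z^3 + 39*z^2 - 49*z + 20) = (z - 5)*(z - 3)*(z^3 - 6*z^2 + 9*z - 4) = (z - 5)*(z - 3)*(z - 1)*(z^2 - 5*z + 4) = (z - 5)*(z - 4)*(z - 3)*(z - 1)*(z - 1)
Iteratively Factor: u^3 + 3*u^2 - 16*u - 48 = (u - 4)*(u^2 + 7*u + 12) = (u - 4)*(u + 3)*(u + 4)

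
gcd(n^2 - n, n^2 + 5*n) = n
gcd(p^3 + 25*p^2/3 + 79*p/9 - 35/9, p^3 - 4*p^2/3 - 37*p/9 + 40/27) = p^2 + 4*p/3 - 5/9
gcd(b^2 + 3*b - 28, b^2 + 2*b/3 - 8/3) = 1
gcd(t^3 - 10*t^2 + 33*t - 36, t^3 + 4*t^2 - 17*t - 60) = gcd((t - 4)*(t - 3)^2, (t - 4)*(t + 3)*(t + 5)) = t - 4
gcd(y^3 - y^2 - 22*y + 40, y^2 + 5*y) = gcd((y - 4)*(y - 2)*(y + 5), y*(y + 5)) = y + 5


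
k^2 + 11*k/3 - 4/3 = (k - 1/3)*(k + 4)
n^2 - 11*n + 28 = (n - 7)*(n - 4)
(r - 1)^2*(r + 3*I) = r^3 - 2*r^2 + 3*I*r^2 + r - 6*I*r + 3*I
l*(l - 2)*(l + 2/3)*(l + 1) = l^4 - l^3/3 - 8*l^2/3 - 4*l/3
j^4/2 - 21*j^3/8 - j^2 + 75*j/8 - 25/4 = (j/2 + 1)*(j - 5)*(j - 5/4)*(j - 1)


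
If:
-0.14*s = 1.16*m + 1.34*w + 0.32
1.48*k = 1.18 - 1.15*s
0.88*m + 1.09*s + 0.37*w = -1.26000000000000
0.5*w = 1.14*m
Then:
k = 1.65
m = -0.04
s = -1.09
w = -0.09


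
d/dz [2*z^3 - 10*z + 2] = 6*z^2 - 10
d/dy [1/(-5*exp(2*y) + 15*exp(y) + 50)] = (2*exp(y) - 3)*exp(y)/(5*(-exp(2*y) + 3*exp(y) + 10)^2)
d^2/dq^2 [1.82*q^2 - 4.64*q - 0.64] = 3.64000000000000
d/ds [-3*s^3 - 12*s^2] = 3*s*(-3*s - 8)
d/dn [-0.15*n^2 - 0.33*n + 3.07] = -0.3*n - 0.33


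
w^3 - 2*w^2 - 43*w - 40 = (w - 8)*(w + 1)*(w + 5)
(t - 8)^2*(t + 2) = t^3 - 14*t^2 + 32*t + 128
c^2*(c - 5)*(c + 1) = c^4 - 4*c^3 - 5*c^2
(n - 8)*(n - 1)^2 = n^3 - 10*n^2 + 17*n - 8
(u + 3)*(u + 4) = u^2 + 7*u + 12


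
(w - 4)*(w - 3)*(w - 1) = w^3 - 8*w^2 + 19*w - 12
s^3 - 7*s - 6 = (s - 3)*(s + 1)*(s + 2)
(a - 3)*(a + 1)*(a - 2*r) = a^3 - 2*a^2*r - 2*a^2 + 4*a*r - 3*a + 6*r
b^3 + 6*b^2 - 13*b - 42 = (b - 3)*(b + 2)*(b + 7)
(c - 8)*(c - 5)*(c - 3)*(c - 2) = c^4 - 18*c^3 + 111*c^2 - 278*c + 240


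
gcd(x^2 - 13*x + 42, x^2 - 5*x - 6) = x - 6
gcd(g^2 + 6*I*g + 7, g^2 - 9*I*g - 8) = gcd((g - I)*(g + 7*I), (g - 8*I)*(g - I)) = g - I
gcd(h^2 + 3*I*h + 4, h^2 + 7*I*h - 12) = h + 4*I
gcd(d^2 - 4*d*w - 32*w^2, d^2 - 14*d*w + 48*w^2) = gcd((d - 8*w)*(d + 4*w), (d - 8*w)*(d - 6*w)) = -d + 8*w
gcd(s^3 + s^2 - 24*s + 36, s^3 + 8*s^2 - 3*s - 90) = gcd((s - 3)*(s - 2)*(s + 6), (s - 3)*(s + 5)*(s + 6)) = s^2 + 3*s - 18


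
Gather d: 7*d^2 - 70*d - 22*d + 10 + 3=7*d^2 - 92*d + 13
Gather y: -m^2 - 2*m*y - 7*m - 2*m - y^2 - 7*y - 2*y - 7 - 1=-m^2 - 9*m - y^2 + y*(-2*m - 9) - 8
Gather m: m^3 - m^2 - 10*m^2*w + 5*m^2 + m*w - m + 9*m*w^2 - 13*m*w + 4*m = m^3 + m^2*(4 - 10*w) + m*(9*w^2 - 12*w + 3)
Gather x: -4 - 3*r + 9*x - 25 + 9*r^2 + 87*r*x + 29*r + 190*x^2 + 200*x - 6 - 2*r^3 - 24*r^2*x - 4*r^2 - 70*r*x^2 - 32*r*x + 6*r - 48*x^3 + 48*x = -2*r^3 + 5*r^2 + 32*r - 48*x^3 + x^2*(190 - 70*r) + x*(-24*r^2 + 55*r + 257) - 35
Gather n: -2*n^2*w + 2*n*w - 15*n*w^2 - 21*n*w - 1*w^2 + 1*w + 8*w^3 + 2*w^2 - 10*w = -2*n^2*w + n*(-15*w^2 - 19*w) + 8*w^3 + w^2 - 9*w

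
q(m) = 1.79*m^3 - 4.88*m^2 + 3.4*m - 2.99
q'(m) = 5.37*m^2 - 9.76*m + 3.4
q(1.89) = -1.91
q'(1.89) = 4.14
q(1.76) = -2.36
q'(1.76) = 2.86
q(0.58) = -2.31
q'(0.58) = -0.45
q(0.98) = -2.66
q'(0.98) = -1.01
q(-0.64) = -7.63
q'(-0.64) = 11.85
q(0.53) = -2.29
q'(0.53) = -0.26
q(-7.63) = -1108.14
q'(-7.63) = 390.49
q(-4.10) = -222.33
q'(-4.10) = 133.69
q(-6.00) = -585.71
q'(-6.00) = 255.28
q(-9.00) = -1733.78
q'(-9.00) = 526.21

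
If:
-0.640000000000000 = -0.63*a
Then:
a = 1.02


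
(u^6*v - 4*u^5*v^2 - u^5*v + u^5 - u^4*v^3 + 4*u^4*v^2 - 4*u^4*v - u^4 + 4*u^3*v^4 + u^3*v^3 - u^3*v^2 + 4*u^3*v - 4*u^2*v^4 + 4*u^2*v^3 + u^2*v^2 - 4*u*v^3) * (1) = u^6*v - 4*u^5*v^2 - u^5*v + u^5 - u^4*v^3 + 4*u^4*v^2 - 4*u^4*v - u^4 + 4*u^3*v^4 + u^3*v^3 - u^3*v^2 + 4*u^3*v - 4*u^2*v^4 + 4*u^2*v^3 + u^2*v^2 - 4*u*v^3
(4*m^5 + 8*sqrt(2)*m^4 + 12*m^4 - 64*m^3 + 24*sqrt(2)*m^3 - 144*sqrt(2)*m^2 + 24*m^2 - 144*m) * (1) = 4*m^5 + 8*sqrt(2)*m^4 + 12*m^4 - 64*m^3 + 24*sqrt(2)*m^3 - 144*sqrt(2)*m^2 + 24*m^2 - 144*m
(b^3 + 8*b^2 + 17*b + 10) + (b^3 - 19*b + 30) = 2*b^3 + 8*b^2 - 2*b + 40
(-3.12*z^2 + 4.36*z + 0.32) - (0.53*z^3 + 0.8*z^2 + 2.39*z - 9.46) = -0.53*z^3 - 3.92*z^2 + 1.97*z + 9.78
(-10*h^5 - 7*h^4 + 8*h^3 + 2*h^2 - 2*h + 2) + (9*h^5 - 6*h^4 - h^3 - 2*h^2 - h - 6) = -h^5 - 13*h^4 + 7*h^3 - 3*h - 4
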